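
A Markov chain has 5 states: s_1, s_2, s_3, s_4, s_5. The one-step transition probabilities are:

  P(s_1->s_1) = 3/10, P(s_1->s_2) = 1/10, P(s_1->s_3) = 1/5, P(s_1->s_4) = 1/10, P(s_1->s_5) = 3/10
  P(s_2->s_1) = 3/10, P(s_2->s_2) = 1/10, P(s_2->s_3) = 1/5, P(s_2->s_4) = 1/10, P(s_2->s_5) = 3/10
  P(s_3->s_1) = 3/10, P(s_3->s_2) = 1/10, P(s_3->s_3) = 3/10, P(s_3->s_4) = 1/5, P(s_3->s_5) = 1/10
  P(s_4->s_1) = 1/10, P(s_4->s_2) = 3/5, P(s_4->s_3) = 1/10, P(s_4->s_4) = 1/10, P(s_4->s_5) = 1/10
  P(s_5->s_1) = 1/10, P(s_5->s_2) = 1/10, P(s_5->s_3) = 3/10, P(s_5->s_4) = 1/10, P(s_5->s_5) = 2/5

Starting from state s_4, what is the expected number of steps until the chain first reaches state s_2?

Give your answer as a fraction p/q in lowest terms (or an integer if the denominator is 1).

Answer: 4260/1361

Derivation:
Let h_i = expected steps to first reach s_2 from state i.
Boundary: h_s_2 = 0.
First-step equations for the other states:
  h_s_1 = 1 + 3/10*h_s_1 + 1/10*h_s_2 + 1/5*h_s_3 + 1/10*h_s_4 + 3/10*h_s_5
  h_s_3 = 1 + 3/10*h_s_1 + 1/10*h_s_2 + 3/10*h_s_3 + 1/5*h_s_4 + 1/10*h_s_5
  h_s_4 = 1 + 1/10*h_s_1 + 3/5*h_s_2 + 1/10*h_s_3 + 1/10*h_s_4 + 1/10*h_s_5
  h_s_5 = 1 + 1/10*h_s_1 + 1/10*h_s_2 + 3/10*h_s_3 + 1/10*h_s_4 + 2/5*h_s_5

Substituting h_s_2 = 0 and rearranging gives the linear system (I - Q) h = 1:
  [7/10, -1/5, -1/10, -3/10] . (h_s_1, h_s_3, h_s_4, h_s_5) = 1
  [-3/10, 7/10, -1/5, -1/10] . (h_s_1, h_s_3, h_s_4, h_s_5) = 1
  [-1/10, -1/10, 9/10, -1/10] . (h_s_1, h_s_3, h_s_4, h_s_5) = 1
  [-1/10, -3/10, -1/10, 3/5] . (h_s_1, h_s_3, h_s_4, h_s_5) = 1

Solving yields:
  h_s_1 = 8410/1361
  h_s_3 = 7960/1361
  h_s_4 = 4260/1361
  h_s_5 = 8360/1361

Starting state is s_4, so the expected hitting time is h_s_4 = 4260/1361.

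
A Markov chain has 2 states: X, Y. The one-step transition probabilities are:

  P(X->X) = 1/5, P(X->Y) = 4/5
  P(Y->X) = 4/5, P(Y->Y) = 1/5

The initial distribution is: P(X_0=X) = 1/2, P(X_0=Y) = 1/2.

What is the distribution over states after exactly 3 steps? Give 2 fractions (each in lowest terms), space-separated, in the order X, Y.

Answer: 1/2 1/2

Derivation:
Propagating the distribution step by step (d_{t+1} = d_t * P):
d_0 = (X=1/2, Y=1/2)
  d_1[X] = 1/2*1/5 + 1/2*4/5 = 1/2
  d_1[Y] = 1/2*4/5 + 1/2*1/5 = 1/2
d_1 = (X=1/2, Y=1/2)
  d_2[X] = 1/2*1/5 + 1/2*4/5 = 1/2
  d_2[Y] = 1/2*4/5 + 1/2*1/5 = 1/2
d_2 = (X=1/2, Y=1/2)
  d_3[X] = 1/2*1/5 + 1/2*4/5 = 1/2
  d_3[Y] = 1/2*4/5 + 1/2*1/5 = 1/2
d_3 = (X=1/2, Y=1/2)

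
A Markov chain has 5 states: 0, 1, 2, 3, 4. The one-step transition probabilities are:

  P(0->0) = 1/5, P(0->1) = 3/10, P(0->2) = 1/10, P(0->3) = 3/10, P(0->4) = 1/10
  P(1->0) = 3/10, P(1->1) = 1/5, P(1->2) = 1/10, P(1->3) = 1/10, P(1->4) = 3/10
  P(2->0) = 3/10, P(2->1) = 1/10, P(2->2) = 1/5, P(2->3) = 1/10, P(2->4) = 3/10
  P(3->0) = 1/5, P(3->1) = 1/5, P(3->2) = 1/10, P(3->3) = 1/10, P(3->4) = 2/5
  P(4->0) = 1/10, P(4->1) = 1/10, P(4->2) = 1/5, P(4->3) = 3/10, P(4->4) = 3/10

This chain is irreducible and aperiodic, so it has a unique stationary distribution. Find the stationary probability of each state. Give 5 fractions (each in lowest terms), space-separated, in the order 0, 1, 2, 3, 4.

The stationary distribution satisfies pi = pi * P, i.e.:
  pi_0 = 1/5*pi_0 + 3/10*pi_1 + 3/10*pi_2 + 1/5*pi_3 + 1/10*pi_4
  pi_1 = 3/10*pi_0 + 1/5*pi_1 + 1/10*pi_2 + 1/5*pi_3 + 1/10*pi_4
  pi_2 = 1/10*pi_0 + 1/10*pi_1 + 1/5*pi_2 + 1/10*pi_3 + 1/5*pi_4
  pi_3 = 3/10*pi_0 + 1/10*pi_1 + 1/10*pi_2 + 1/10*pi_3 + 3/10*pi_4
  pi_4 = 1/10*pi_0 + 3/10*pi_1 + 3/10*pi_2 + 2/5*pi_3 + 3/10*pi_4
with normalization: pi_0 + pi_1 + pi_2 + pi_3 + pi_4 = 1.

Using the first 4 balance equations plus normalization, the linear system A*pi = b is:
  [-4/5, 3/10, 3/10, 1/5, 1/10] . pi = 0
  [3/10, -4/5, 1/10, 1/5, 1/10] . pi = 0
  [1/10, 1/10, -4/5, 1/10, 1/5] . pi = 0
  [3/10, 1/10, 1/10, -9/10, 3/10] . pi = 0
  [1, 1, 1, 1, 1] . pi = 1

Solving yields:
  pi_0 = 108/529
  pi_1 = 283/1587
  pi_2 = 451/3174
  pi_3 = 104/529
  pi_4 = 295/1058

Verification (pi * P):
  108/529*1/5 + 283/1587*3/10 + 451/3174*3/10 + 104/529*1/5 + 295/1058*1/10 = 108/529 = pi_0  (ok)
  108/529*3/10 + 283/1587*1/5 + 451/3174*1/10 + 104/529*1/5 + 295/1058*1/10 = 283/1587 = pi_1  (ok)
  108/529*1/10 + 283/1587*1/10 + 451/3174*1/5 + 104/529*1/10 + 295/1058*1/5 = 451/3174 = pi_2  (ok)
  108/529*3/10 + 283/1587*1/10 + 451/3174*1/10 + 104/529*1/10 + 295/1058*3/10 = 104/529 = pi_3  (ok)
  108/529*1/10 + 283/1587*3/10 + 451/3174*3/10 + 104/529*2/5 + 295/1058*3/10 = 295/1058 = pi_4  (ok)

Answer: 108/529 283/1587 451/3174 104/529 295/1058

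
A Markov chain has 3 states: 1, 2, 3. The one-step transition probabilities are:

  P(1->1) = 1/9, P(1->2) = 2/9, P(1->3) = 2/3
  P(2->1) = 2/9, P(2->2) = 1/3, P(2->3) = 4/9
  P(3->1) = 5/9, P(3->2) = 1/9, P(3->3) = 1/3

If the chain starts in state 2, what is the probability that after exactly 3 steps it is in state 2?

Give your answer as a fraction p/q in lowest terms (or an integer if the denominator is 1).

Computing P^3 by repeated multiplication:
P^1 =
  1: [1/9, 2/9, 2/3]
  2: [2/9, 1/3, 4/9]
  3: [5/9, 1/9, 1/3]
P^2 =
  1: [35/81, 14/81, 32/81]
  2: [28/81, 17/81, 4/9]
  3: [22/81, 16/81, 43/81]
P^3 =
  1: [223/729, 16/81, 362/729]
  2: [242/729, 143/729, 344/729]
  3: [269/729, 5/27, 325/729]

(P^3)[2 -> 2] = 143/729

Answer: 143/729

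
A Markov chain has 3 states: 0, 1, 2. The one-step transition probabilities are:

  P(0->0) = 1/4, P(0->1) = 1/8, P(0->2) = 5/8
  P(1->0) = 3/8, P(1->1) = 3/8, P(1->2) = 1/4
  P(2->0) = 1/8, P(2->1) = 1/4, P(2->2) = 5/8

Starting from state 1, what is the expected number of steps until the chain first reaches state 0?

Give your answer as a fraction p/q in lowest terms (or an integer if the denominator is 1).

Answer: 40/11

Derivation:
Let h_i = expected steps to first reach 0 from state i.
Boundary: h_0 = 0.
First-step equations for the other states:
  h_1 = 1 + 3/8*h_0 + 3/8*h_1 + 1/4*h_2
  h_2 = 1 + 1/8*h_0 + 1/4*h_1 + 5/8*h_2

Substituting h_0 = 0 and rearranging gives the linear system (I - Q) h = 1:
  [5/8, -1/4] . (h_1, h_2) = 1
  [-1/4, 3/8] . (h_1, h_2) = 1

Solving yields:
  h_1 = 40/11
  h_2 = 56/11

Starting state is 1, so the expected hitting time is h_1 = 40/11.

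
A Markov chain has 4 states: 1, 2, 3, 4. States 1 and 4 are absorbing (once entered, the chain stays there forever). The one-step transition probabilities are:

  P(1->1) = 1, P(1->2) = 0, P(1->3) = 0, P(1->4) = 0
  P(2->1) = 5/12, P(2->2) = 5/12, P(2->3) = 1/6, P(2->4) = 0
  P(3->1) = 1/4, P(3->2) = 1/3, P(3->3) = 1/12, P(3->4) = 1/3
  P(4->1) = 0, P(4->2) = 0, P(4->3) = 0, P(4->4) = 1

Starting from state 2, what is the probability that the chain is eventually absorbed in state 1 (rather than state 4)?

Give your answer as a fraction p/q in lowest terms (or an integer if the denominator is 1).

Let a_i = P(absorbed in 1 | start in state i).
Boundary conditions: a_1 = 1, a_4 = 0.
For each transient state i, a_i = sum_j P(i->j) * a_j:
  a_2 = 5/12*a_1 + 5/12*a_2 + 1/6*a_3 + 0*a_4
  a_3 = 1/4*a_1 + 1/3*a_2 + 1/12*a_3 + 1/3*a_4

Substituting a_1 = 1 and a_4 = 0, rearrange to (I - Q) a = r where r[i] = P(i -> 1):
  [7/12, -1/6] . (a_2, a_3) = 5/12
  [-1/3, 11/12] . (a_2, a_3) = 1/4

Solving yields:
  a_2 = 61/69
  a_3 = 41/69

Starting state is 2, so the absorption probability is a_2 = 61/69.

Answer: 61/69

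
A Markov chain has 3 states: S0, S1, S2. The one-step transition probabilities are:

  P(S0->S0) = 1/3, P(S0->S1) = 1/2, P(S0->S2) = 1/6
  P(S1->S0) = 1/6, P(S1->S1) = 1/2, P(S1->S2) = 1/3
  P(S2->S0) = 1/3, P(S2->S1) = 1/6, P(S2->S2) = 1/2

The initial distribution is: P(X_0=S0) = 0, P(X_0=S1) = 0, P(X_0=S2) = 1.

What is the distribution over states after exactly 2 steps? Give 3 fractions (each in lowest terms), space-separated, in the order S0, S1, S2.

Propagating the distribution step by step (d_{t+1} = d_t * P):
d_0 = (S0=0, S1=0, S2=1)
  d_1[S0] = 0*1/3 + 0*1/6 + 1*1/3 = 1/3
  d_1[S1] = 0*1/2 + 0*1/2 + 1*1/6 = 1/6
  d_1[S2] = 0*1/6 + 0*1/3 + 1*1/2 = 1/2
d_1 = (S0=1/3, S1=1/6, S2=1/2)
  d_2[S0] = 1/3*1/3 + 1/6*1/6 + 1/2*1/3 = 11/36
  d_2[S1] = 1/3*1/2 + 1/6*1/2 + 1/2*1/6 = 1/3
  d_2[S2] = 1/3*1/6 + 1/6*1/3 + 1/2*1/2 = 13/36
d_2 = (S0=11/36, S1=1/3, S2=13/36)

Answer: 11/36 1/3 13/36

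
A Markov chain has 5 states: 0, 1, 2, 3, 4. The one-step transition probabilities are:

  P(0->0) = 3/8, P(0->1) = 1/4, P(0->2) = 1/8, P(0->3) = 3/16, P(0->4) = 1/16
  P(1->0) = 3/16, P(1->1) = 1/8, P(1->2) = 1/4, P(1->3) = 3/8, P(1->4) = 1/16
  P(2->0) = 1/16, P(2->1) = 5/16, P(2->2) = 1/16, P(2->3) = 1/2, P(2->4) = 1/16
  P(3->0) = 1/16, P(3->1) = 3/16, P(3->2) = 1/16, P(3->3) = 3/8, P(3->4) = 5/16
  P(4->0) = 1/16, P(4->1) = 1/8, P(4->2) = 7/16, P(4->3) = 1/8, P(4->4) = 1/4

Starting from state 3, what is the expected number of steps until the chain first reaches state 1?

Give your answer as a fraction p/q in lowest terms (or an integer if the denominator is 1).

Answer: 13024/2579

Derivation:
Let h_i = expected steps to first reach 1 from state i.
Boundary: h_1 = 0.
First-step equations for the other states:
  h_0 = 1 + 3/8*h_0 + 1/4*h_1 + 1/8*h_2 + 3/16*h_3 + 1/16*h_4
  h_2 = 1 + 1/16*h_0 + 5/16*h_1 + 1/16*h_2 + 1/2*h_3 + 1/16*h_4
  h_3 = 1 + 1/16*h_0 + 3/16*h_1 + 1/16*h_2 + 3/8*h_3 + 5/16*h_4
  h_4 = 1 + 1/16*h_0 + 1/8*h_1 + 7/16*h_2 + 1/8*h_3 + 1/4*h_4

Substituting h_1 = 0 and rearranging gives the linear system (I - Q) h = 1:
  [5/8, -1/8, -3/16, -1/16] . (h_0, h_2, h_3, h_4) = 1
  [-1/16, 15/16, -1/2, -1/16] . (h_0, h_2, h_3, h_4) = 1
  [-1/16, -1/16, 5/8, -5/16] . (h_0, h_2, h_3, h_4) = 1
  [-1/16, -7/16, -1/8, 3/4] . (h_0, h_2, h_3, h_4) = 1

Solving yields:
  h_0 = 11624/2579
  h_2 = 11352/2579
  h_3 = 13024/2579
  h_4 = 13200/2579

Starting state is 3, so the expected hitting time is h_3 = 13024/2579.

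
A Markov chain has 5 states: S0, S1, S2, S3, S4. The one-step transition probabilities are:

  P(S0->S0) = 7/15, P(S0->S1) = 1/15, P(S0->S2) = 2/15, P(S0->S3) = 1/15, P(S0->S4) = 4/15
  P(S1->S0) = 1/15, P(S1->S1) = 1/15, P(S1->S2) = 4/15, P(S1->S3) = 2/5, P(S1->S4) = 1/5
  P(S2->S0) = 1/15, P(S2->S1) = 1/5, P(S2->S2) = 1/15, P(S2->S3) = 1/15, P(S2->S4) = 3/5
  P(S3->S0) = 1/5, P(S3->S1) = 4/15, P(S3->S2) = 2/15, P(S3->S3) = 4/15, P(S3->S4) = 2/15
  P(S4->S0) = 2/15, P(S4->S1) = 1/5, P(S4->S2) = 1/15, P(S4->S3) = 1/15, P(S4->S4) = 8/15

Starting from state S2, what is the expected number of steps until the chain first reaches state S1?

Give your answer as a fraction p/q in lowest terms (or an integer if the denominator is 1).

Answer: 8940/1621

Derivation:
Let h_i = expected steps to first reach S1 from state i.
Boundary: h_S1 = 0.
First-step equations for the other states:
  h_S0 = 1 + 7/15*h_S0 + 1/15*h_S1 + 2/15*h_S2 + 1/15*h_S3 + 4/15*h_S4
  h_S2 = 1 + 1/15*h_S0 + 1/5*h_S1 + 1/15*h_S2 + 1/15*h_S3 + 3/5*h_S4
  h_S3 = 1 + 1/5*h_S0 + 4/15*h_S1 + 2/15*h_S2 + 4/15*h_S3 + 2/15*h_S4
  h_S4 = 1 + 2/15*h_S0 + 1/5*h_S1 + 1/15*h_S2 + 1/15*h_S3 + 8/15*h_S4

Substituting h_S1 = 0 and rearranging gives the linear system (I - Q) h = 1:
  [8/15, -2/15, -1/15, -4/15] . (h_S0, h_S2, h_S3, h_S4) = 1
  [-1/15, 14/15, -1/15, -3/5] . (h_S0, h_S2, h_S3, h_S4) = 1
  [-1/5, -2/15, 11/15, -2/15] . (h_S0, h_S2, h_S3, h_S4) = 1
  [-2/15, -1/15, -1/15, 7/15] . (h_S0, h_S2, h_S3, h_S4) = 1

Solving yields:
  h_S0 = 10860/1621
  h_S2 = 8940/1621
  h_S3 = 8445/1621
  h_S4 = 9060/1621

Starting state is S2, so the expected hitting time is h_S2 = 8940/1621.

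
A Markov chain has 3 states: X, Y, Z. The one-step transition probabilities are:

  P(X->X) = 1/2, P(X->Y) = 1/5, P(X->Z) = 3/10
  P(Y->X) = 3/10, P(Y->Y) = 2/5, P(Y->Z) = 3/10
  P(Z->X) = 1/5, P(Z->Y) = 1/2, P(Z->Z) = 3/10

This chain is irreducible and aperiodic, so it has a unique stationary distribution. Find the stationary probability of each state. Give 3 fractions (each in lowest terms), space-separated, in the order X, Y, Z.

Answer: 27/80 29/80 3/10

Derivation:
The stationary distribution satisfies pi = pi * P, i.e.:
  pi_X = 1/2*pi_X + 3/10*pi_Y + 1/5*pi_Z
  pi_Y = 1/5*pi_X + 2/5*pi_Y + 1/2*pi_Z
  pi_Z = 3/10*pi_X + 3/10*pi_Y + 3/10*pi_Z
with normalization: pi_X + pi_Y + pi_Z = 1.

Using the first 2 balance equations plus normalization, the linear system A*pi = b is:
  [-1/2, 3/10, 1/5] . pi = 0
  [1/5, -3/5, 1/2] . pi = 0
  [1, 1, 1] . pi = 1

Solving yields:
  pi_X = 27/80
  pi_Y = 29/80
  pi_Z = 3/10

Verification (pi * P):
  27/80*1/2 + 29/80*3/10 + 3/10*1/5 = 27/80 = pi_X  (ok)
  27/80*1/5 + 29/80*2/5 + 3/10*1/2 = 29/80 = pi_Y  (ok)
  27/80*3/10 + 29/80*3/10 + 3/10*3/10 = 3/10 = pi_Z  (ok)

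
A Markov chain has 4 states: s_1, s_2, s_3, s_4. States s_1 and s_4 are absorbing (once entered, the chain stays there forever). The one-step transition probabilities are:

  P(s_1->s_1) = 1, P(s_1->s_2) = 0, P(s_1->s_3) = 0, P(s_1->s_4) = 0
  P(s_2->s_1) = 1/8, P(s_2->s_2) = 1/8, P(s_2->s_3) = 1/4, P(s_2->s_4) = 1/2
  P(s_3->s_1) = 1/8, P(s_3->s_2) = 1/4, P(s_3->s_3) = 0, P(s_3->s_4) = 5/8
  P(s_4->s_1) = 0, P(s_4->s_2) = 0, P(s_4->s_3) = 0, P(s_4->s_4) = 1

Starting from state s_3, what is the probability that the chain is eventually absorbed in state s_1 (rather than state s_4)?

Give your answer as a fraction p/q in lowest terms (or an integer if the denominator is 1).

Let a_i = P(absorbed in s_1 | start in state i).
Boundary conditions: a_s_1 = 1, a_s_4 = 0.
For each transient state i, a_i = sum_j P(i->j) * a_j:
  a_s_2 = 1/8*a_s_1 + 1/8*a_s_2 + 1/4*a_s_3 + 1/2*a_s_4
  a_s_3 = 1/8*a_s_1 + 1/4*a_s_2 + 0*a_s_3 + 5/8*a_s_4

Substituting a_s_1 = 1 and a_s_4 = 0, rearrange to (I - Q) a = r where r[i] = P(i -> s_1):
  [7/8, -1/4] . (a_s_2, a_s_3) = 1/8
  [-1/4, 1] . (a_s_2, a_s_3) = 1/8

Solving yields:
  a_s_2 = 5/26
  a_s_3 = 9/52

Starting state is s_3, so the absorption probability is a_s_3 = 9/52.

Answer: 9/52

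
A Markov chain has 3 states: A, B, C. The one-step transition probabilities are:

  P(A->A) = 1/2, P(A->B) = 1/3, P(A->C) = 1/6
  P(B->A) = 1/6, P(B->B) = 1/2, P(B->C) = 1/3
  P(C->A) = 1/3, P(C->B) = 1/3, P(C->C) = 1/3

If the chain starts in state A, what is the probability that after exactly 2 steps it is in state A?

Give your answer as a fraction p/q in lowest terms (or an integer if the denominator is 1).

Answer: 13/36

Derivation:
Computing P^2 by repeated multiplication:
P^1 =
  A: [1/2, 1/3, 1/6]
  B: [1/6, 1/2, 1/3]
  C: [1/3, 1/3, 1/3]
P^2 =
  A: [13/36, 7/18, 1/4]
  B: [5/18, 5/12, 11/36]
  C: [1/3, 7/18, 5/18]

(P^2)[A -> A] = 13/36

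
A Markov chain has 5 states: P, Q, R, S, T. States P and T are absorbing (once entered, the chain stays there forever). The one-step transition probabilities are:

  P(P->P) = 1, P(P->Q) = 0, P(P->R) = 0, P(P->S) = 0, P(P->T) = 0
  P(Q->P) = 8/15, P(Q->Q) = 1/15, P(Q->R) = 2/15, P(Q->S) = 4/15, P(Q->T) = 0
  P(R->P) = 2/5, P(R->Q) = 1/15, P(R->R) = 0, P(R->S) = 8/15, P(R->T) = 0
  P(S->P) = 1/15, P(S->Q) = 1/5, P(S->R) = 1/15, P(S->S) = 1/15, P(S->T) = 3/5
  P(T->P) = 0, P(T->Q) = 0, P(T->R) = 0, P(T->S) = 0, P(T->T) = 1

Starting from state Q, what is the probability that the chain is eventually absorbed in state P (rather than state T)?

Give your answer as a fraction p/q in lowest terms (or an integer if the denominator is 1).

Answer: 157/214

Derivation:
Let a_i = P(absorbed in P | start in state i).
Boundary conditions: a_P = 1, a_T = 0.
For each transient state i, a_i = sum_j P(i->j) * a_j:
  a_Q = 8/15*a_P + 1/15*a_Q + 2/15*a_R + 4/15*a_S + 0*a_T
  a_R = 2/5*a_P + 1/15*a_Q + 0*a_R + 8/15*a_S + 0*a_T
  a_S = 1/15*a_P + 1/5*a_Q + 1/15*a_R + 1/15*a_S + 3/5*a_T

Substituting a_P = 1 and a_T = 0, rearrange to (I - Q) a = r where r[i] = P(i -> P):
  [14/15, -2/15, -4/15] . (a_Q, a_R, a_S) = 8/15
  [-1/15, 1, -8/15] . (a_Q, a_R, a_S) = 2/5
  [-1/5, -1/15, 14/15] . (a_Q, a_R, a_S) = 1/15

Solving yields:
  a_Q = 157/214
  a_R = 127/214
  a_S = 29/107

Starting state is Q, so the absorption probability is a_Q = 157/214.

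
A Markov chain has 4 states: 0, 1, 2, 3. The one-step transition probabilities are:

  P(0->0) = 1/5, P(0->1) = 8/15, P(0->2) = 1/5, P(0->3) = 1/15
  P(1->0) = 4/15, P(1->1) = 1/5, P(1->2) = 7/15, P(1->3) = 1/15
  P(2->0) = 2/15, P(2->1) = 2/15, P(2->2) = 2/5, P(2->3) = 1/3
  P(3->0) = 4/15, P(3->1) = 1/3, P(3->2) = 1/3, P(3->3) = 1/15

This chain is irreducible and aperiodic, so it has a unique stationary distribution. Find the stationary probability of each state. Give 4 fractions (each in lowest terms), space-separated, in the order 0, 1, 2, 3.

The stationary distribution satisfies pi = pi * P, i.e.:
  pi_0 = 1/5*pi_0 + 4/15*pi_1 + 2/15*pi_2 + 4/15*pi_3
  pi_1 = 8/15*pi_0 + 1/5*pi_1 + 2/15*pi_2 + 1/3*pi_3
  pi_2 = 1/5*pi_0 + 7/15*pi_1 + 2/5*pi_2 + 1/3*pi_3
  pi_3 = 1/15*pi_0 + 1/15*pi_1 + 1/3*pi_2 + 1/15*pi_3
with normalization: pi_0 + pi_1 + pi_2 + pi_3 = 1.

Using the first 3 balance equations plus normalization, the linear system A*pi = b is:
  [-4/5, 4/15, 2/15, 4/15] . pi = 0
  [8/15, -4/5, 2/15, 1/3] . pi = 0
  [1/5, 7/15, -3/5, 1/3] . pi = 0
  [1, 1, 1, 1] . pi = 1

Solving yields:
  pi_0 = 393/1924
  pi_1 = 511/1924
  pi_2 = 176/481
  pi_3 = 79/481

Verification (pi * P):
  393/1924*1/5 + 511/1924*4/15 + 176/481*2/15 + 79/481*4/15 = 393/1924 = pi_0  (ok)
  393/1924*8/15 + 511/1924*1/5 + 176/481*2/15 + 79/481*1/3 = 511/1924 = pi_1  (ok)
  393/1924*1/5 + 511/1924*7/15 + 176/481*2/5 + 79/481*1/3 = 176/481 = pi_2  (ok)
  393/1924*1/15 + 511/1924*1/15 + 176/481*1/3 + 79/481*1/15 = 79/481 = pi_3  (ok)

Answer: 393/1924 511/1924 176/481 79/481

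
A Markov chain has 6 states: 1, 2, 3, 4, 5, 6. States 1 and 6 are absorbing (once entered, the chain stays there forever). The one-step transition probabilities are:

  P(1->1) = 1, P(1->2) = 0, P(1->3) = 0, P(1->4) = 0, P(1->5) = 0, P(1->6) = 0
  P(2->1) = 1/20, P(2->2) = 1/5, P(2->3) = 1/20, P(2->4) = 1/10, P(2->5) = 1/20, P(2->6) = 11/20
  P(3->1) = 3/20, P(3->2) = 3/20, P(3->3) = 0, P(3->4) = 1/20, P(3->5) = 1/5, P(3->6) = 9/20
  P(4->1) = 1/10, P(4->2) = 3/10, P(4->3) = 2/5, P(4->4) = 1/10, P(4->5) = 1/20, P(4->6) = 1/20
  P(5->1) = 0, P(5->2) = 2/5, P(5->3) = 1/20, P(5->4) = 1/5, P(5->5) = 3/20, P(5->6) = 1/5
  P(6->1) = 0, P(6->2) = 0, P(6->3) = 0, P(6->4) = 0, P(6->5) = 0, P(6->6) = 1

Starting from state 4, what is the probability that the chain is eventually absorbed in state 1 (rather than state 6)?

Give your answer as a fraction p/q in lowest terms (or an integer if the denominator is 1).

Let a_i = P(absorbed in 1 | start in state i).
Boundary conditions: a_1 = 1, a_6 = 0.
For each transient state i, a_i = sum_j P(i->j) * a_j:
  a_2 = 1/20*a_1 + 1/5*a_2 + 1/20*a_3 + 1/10*a_4 + 1/20*a_5 + 11/20*a_6
  a_3 = 3/20*a_1 + 3/20*a_2 + 0*a_3 + 1/20*a_4 + 1/5*a_5 + 9/20*a_6
  a_4 = 1/10*a_1 + 3/10*a_2 + 2/5*a_3 + 1/10*a_4 + 1/20*a_5 + 1/20*a_6
  a_5 = 0*a_1 + 2/5*a_2 + 1/20*a_3 + 1/5*a_4 + 3/20*a_5 + 1/5*a_6

Substituting a_1 = 1 and a_6 = 0, rearrange to (I - Q) a = r where r[i] = P(i -> 1):
  [4/5, -1/20, -1/10, -1/20] . (a_2, a_3, a_4, a_5) = 1/20
  [-3/20, 1, -1/20, -1/5] . (a_2, a_3, a_4, a_5) = 3/20
  [-3/10, -2/5, 9/10, -1/20] . (a_2, a_3, a_4, a_5) = 1/10
  [-2/5, -1/20, -1/5, 17/20] . (a_2, a_3, a_4, a_5) = 0

Solving yields:
  a_2 = 9153/80422
  a_3 = 8208/40211
  a_4 = 19835/80422
  a_5 = 4970/40211

Starting state is 4, so the absorption probability is a_4 = 19835/80422.

Answer: 19835/80422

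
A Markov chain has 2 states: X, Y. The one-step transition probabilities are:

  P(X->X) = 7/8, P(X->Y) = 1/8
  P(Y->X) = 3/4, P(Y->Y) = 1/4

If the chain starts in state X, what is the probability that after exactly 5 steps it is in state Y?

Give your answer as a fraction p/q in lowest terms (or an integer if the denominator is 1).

Answer: 4681/32768

Derivation:
Computing P^5 by repeated multiplication:
P^1 =
  X: [7/8, 1/8]
  Y: [3/4, 1/4]
P^2 =
  X: [55/64, 9/64]
  Y: [27/32, 5/32]
P^3 =
  X: [439/512, 73/512]
  Y: [219/256, 37/256]
P^4 =
  X: [3511/4096, 585/4096]
  Y: [1755/2048, 293/2048]
P^5 =
  X: [28087/32768, 4681/32768]
  Y: [14043/16384, 2341/16384]

(P^5)[X -> Y] = 4681/32768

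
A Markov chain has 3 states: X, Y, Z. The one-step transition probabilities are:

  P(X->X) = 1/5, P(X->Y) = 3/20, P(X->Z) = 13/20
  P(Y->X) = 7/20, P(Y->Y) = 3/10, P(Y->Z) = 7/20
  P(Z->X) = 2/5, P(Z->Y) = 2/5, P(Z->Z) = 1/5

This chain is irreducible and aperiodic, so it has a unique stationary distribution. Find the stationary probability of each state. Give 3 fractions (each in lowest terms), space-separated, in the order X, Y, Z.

The stationary distribution satisfies pi = pi * P, i.e.:
  pi_X = 1/5*pi_X + 7/20*pi_Y + 2/5*pi_Z
  pi_Y = 3/20*pi_X + 3/10*pi_Y + 2/5*pi_Z
  pi_Z = 13/20*pi_X + 7/20*pi_Y + 1/5*pi_Z
with normalization: pi_X + pi_Y + pi_Z = 1.

Using the first 2 balance equations plus normalization, the linear system A*pi = b is:
  [-4/5, 7/20, 2/5] . pi = 0
  [3/20, -7/10, 2/5] . pi = 0
  [1, 1, 1] . pi = 1

Solving yields:
  pi_X = 168/523
  pi_Y = 152/523
  pi_Z = 203/523

Verification (pi * P):
  168/523*1/5 + 152/523*7/20 + 203/523*2/5 = 168/523 = pi_X  (ok)
  168/523*3/20 + 152/523*3/10 + 203/523*2/5 = 152/523 = pi_Y  (ok)
  168/523*13/20 + 152/523*7/20 + 203/523*1/5 = 203/523 = pi_Z  (ok)

Answer: 168/523 152/523 203/523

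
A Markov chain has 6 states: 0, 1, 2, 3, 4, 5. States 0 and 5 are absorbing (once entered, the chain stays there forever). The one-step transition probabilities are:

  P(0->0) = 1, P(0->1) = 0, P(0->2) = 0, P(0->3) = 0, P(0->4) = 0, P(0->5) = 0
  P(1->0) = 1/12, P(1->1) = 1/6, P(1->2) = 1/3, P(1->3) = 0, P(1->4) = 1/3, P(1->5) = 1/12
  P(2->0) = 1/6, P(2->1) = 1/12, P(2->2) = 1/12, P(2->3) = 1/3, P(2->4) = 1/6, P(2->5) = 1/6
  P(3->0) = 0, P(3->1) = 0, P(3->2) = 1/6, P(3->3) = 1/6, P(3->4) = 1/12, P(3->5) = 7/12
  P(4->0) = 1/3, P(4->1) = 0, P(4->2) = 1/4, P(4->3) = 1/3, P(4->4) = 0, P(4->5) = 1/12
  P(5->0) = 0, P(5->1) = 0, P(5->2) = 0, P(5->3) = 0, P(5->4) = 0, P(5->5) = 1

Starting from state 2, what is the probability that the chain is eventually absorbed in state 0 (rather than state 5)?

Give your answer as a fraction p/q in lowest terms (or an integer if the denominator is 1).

Answer: 127/368

Derivation:
Let a_i = P(absorbed in 0 | start in state i).
Boundary conditions: a_0 = 1, a_5 = 0.
For each transient state i, a_i = sum_j P(i->j) * a_j:
  a_1 = 1/12*a_0 + 1/6*a_1 + 1/3*a_2 + 0*a_3 + 1/3*a_4 + 1/12*a_5
  a_2 = 1/6*a_0 + 1/12*a_1 + 1/12*a_2 + 1/3*a_3 + 1/6*a_4 + 1/6*a_5
  a_3 = 0*a_0 + 0*a_1 + 1/6*a_2 + 1/6*a_3 + 1/12*a_4 + 7/12*a_5
  a_4 = 1/3*a_0 + 0*a_1 + 1/4*a_2 + 1/3*a_3 + 0*a_4 + 1/12*a_5

Substituting a_0 = 1 and a_5 = 0, rearrange to (I - Q) a = r where r[i] = P(i -> 0):
  [5/6, -1/3, 0, -1/3] . (a_1, a_2, a_3, a_4) = 1/12
  [-1/12, 11/12, -1/3, -1/6] . (a_1, a_2, a_3, a_4) = 1/6
  [0, -1/6, 5/6, -1/12] . (a_1, a_2, a_3, a_4) = 0
  [0, -1/4, -1/3, 1] . (a_1, a_2, a_3, a_4) = 1/3

Solving yields:
  a_1 = 155/368
  a_2 = 127/368
  a_3 = 169/1472
  a_4 = 337/736

Starting state is 2, so the absorption probability is a_2 = 127/368.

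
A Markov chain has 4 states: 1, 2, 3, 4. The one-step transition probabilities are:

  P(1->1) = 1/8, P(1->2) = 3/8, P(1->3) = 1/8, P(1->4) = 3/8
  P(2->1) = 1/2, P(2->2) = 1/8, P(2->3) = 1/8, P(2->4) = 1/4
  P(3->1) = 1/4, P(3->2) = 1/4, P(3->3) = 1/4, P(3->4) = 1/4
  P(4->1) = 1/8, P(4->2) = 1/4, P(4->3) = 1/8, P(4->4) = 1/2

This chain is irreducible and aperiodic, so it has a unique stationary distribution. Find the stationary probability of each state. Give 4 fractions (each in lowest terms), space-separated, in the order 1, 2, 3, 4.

The stationary distribution satisfies pi = pi * P, i.e.:
  pi_1 = 1/8*pi_1 + 1/2*pi_2 + 1/4*pi_3 + 1/8*pi_4
  pi_2 = 3/8*pi_1 + 1/8*pi_2 + 1/4*pi_3 + 1/4*pi_4
  pi_3 = 1/8*pi_1 + 1/8*pi_2 + 1/4*pi_3 + 1/8*pi_4
  pi_4 = 3/8*pi_1 + 1/4*pi_2 + 1/4*pi_3 + 1/2*pi_4
with normalization: pi_1 + pi_2 + pi_3 + pi_4 = 1.

Using the first 3 balance equations plus normalization, the linear system A*pi = b is:
  [-7/8, 1/2, 1/4, 1/8] . pi = 0
  [3/8, -7/8, 1/4, 1/4] . pi = 0
  [1/8, 1/8, -3/4, 1/8] . pi = 0
  [1, 1, 1, 1] . pi = 1

Solving yields:
  pi_1 = 38/161
  pi_2 = 40/161
  pi_3 = 1/7
  pi_4 = 60/161

Verification (pi * P):
  38/161*1/8 + 40/161*1/2 + 1/7*1/4 + 60/161*1/8 = 38/161 = pi_1  (ok)
  38/161*3/8 + 40/161*1/8 + 1/7*1/4 + 60/161*1/4 = 40/161 = pi_2  (ok)
  38/161*1/8 + 40/161*1/8 + 1/7*1/4 + 60/161*1/8 = 1/7 = pi_3  (ok)
  38/161*3/8 + 40/161*1/4 + 1/7*1/4 + 60/161*1/2 = 60/161 = pi_4  (ok)

Answer: 38/161 40/161 1/7 60/161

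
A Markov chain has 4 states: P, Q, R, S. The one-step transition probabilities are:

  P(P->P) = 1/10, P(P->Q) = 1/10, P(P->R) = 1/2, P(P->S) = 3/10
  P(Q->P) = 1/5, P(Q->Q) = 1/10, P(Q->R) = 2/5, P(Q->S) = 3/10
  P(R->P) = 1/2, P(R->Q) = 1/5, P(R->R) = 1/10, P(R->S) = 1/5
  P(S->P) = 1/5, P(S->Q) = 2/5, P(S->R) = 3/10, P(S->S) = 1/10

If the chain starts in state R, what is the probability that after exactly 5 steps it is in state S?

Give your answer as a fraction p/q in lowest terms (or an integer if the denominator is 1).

Computing P^5 by repeated multiplication:
P^1 =
  P: [1/10, 1/10, 1/2, 3/10]
  Q: [1/5, 1/10, 2/5, 3/10]
  R: [1/2, 1/5, 1/10, 1/5]
  S: [1/5, 2/5, 3/10, 1/10]
P^2 =
  P: [17/50, 6/25, 23/100, 19/100]
  Q: [3/10, 23/100, 27/100, 1/5]
  R: [9/50, 17/100, 2/5, 1/4]
  S: [27/100, 4/25, 8/25, 1/4]
P^3 =
  P: [47/200, 9/50, 173/500, 239/1000]
  Q: [251/1000, 187/1000, 329/1000, 233/1000]
  R: [151/500, 43/200, 273/1000, 21/100]
  S: [269/1000, 207/1000, 153/500, 109/500]
P^4 =
  P: [2803/10000, 2063/10000, 1479/5000, 136/625]
  Q: [171/625, 507/2500, 3031/10000, 441/2000]
  R: [2517/10000, 1903/10000, 3273/10000, 2307/10000]
  S: [2649/10000, 49/250, 3133/10000, 1129/5000]
P^5 =
  P: [26071/100000, 9743/50000, 31753/100000, 2269/10000]
  Q: [26357/100000, 9823/50000, 15719/50000, 22559/100000]
  R: [13651/50000, 10097/50000, 30391/100000, 22113/100000]
  S: [107/400, 19907/100000, 1937/6250, 22351/100000]

(P^5)[R -> S] = 22113/100000

Answer: 22113/100000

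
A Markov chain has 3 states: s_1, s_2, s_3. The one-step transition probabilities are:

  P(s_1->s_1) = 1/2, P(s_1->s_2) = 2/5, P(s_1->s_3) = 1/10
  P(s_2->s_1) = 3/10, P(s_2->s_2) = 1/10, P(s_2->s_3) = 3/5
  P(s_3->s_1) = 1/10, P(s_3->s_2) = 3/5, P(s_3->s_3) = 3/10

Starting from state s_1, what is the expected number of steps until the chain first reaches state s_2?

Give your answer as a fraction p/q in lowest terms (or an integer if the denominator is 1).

Answer: 40/17

Derivation:
Let h_i = expected steps to first reach s_2 from state i.
Boundary: h_s_2 = 0.
First-step equations for the other states:
  h_s_1 = 1 + 1/2*h_s_1 + 2/5*h_s_2 + 1/10*h_s_3
  h_s_3 = 1 + 1/10*h_s_1 + 3/5*h_s_2 + 3/10*h_s_3

Substituting h_s_2 = 0 and rearranging gives the linear system (I - Q) h = 1:
  [1/2, -1/10] . (h_s_1, h_s_3) = 1
  [-1/10, 7/10] . (h_s_1, h_s_3) = 1

Solving yields:
  h_s_1 = 40/17
  h_s_3 = 30/17

Starting state is s_1, so the expected hitting time is h_s_1 = 40/17.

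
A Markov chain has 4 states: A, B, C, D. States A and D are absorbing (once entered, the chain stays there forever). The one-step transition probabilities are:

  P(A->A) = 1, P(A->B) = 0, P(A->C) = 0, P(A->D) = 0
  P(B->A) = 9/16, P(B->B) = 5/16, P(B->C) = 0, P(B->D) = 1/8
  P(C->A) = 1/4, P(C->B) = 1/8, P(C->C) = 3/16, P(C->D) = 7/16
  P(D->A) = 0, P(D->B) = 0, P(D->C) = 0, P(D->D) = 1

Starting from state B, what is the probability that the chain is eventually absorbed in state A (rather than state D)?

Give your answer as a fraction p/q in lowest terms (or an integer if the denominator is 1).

Let a_i = P(absorbed in A | start in state i).
Boundary conditions: a_A = 1, a_D = 0.
For each transient state i, a_i = sum_j P(i->j) * a_j:
  a_B = 9/16*a_A + 5/16*a_B + 0*a_C + 1/8*a_D
  a_C = 1/4*a_A + 1/8*a_B + 3/16*a_C + 7/16*a_D

Substituting a_A = 1 and a_D = 0, rearrange to (I - Q) a = r where r[i] = P(i -> A):
  [11/16, 0] . (a_B, a_C) = 9/16
  [-1/8, 13/16] . (a_B, a_C) = 1/4

Solving yields:
  a_B = 9/11
  a_C = 62/143

Starting state is B, so the absorption probability is a_B = 9/11.

Answer: 9/11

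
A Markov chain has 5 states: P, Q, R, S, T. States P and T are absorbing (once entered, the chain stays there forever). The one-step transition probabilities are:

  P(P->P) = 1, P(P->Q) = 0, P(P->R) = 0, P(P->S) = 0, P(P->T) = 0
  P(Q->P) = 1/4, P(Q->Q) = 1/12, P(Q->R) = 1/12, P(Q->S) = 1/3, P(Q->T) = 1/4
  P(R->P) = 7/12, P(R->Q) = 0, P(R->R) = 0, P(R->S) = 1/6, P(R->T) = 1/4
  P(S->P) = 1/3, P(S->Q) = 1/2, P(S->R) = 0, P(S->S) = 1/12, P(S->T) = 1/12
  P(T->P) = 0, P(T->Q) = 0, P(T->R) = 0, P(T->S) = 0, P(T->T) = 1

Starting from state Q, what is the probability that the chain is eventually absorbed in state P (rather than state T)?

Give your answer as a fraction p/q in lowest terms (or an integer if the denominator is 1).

Let a_i = P(absorbed in P | start in state i).
Boundary conditions: a_P = 1, a_T = 0.
For each transient state i, a_i = sum_j P(i->j) * a_j:
  a_Q = 1/4*a_P + 1/12*a_Q + 1/12*a_R + 1/3*a_S + 1/4*a_T
  a_R = 7/12*a_P + 0*a_Q + 0*a_R + 1/6*a_S + 1/4*a_T
  a_S = 1/3*a_P + 1/2*a_Q + 0*a_R + 1/12*a_S + 1/12*a_T

Substituting a_P = 1 and a_T = 0, rearrange to (I - Q) a = r where r[i] = P(i -> P):
  [11/12, -1/12, -1/3] . (a_Q, a_R, a_S) = 1/4
  [0, 1, -1/6] . (a_Q, a_R, a_S) = 7/12
  [-1/2, 0, 11/12] . (a_Q, a_R, a_S) = 1/3

Solving yields:
  a_Q = 673/1152
  a_R = 803/1152
  a_S = 131/192

Starting state is Q, so the absorption probability is a_Q = 673/1152.

Answer: 673/1152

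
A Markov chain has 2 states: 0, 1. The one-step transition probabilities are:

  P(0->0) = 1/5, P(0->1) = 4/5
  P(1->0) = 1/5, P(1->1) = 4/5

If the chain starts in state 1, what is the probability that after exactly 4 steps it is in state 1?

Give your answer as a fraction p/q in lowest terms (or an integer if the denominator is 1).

Answer: 4/5

Derivation:
Computing P^4 by repeated multiplication:
P^1 =
  0: [1/5, 4/5]
  1: [1/5, 4/5]
P^2 =
  0: [1/5, 4/5]
  1: [1/5, 4/5]
P^3 =
  0: [1/5, 4/5]
  1: [1/5, 4/5]
P^4 =
  0: [1/5, 4/5]
  1: [1/5, 4/5]

(P^4)[1 -> 1] = 4/5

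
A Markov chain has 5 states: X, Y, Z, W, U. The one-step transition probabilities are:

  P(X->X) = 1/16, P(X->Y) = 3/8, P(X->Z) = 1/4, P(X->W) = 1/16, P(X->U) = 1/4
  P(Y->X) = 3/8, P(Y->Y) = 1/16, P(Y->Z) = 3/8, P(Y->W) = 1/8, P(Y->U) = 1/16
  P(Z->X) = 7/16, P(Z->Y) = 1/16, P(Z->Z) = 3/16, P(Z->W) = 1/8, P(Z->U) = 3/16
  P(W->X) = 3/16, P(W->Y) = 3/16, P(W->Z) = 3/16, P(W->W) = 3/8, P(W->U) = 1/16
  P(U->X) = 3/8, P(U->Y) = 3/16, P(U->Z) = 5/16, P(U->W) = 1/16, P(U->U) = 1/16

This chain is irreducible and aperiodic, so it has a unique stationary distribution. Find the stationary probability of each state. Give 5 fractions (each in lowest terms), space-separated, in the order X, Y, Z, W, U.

The stationary distribution satisfies pi = pi * P, i.e.:
  pi_X = 1/16*pi_X + 3/8*pi_Y + 7/16*pi_Z + 3/16*pi_W + 3/8*pi_U
  pi_Y = 3/8*pi_X + 1/16*pi_Y + 1/16*pi_Z + 3/16*pi_W + 3/16*pi_U
  pi_Z = 1/4*pi_X + 3/8*pi_Y + 3/16*pi_Z + 3/16*pi_W + 5/16*pi_U
  pi_W = 1/16*pi_X + 1/8*pi_Y + 1/8*pi_Z + 3/8*pi_W + 1/16*pi_U
  pi_U = 1/4*pi_X + 1/16*pi_Y + 3/16*pi_Z + 1/16*pi_W + 1/16*pi_U
with normalization: pi_X + pi_Y + pi_Z + pi_W + pi_U = 1.

Using the first 4 balance equations plus normalization, the linear system A*pi = b is:
  [-15/16, 3/8, 7/16, 3/16, 3/8] . pi = 0
  [3/8, -15/16, 1/16, 3/16, 3/16] . pi = 0
  [1/4, 3/8, -13/16, 3/16, 5/16] . pi = 0
  [1/16, 1/8, 1/8, -5/8, 1/16] . pi = 0
  [1, 1, 1, 1, 1] . pi = 1

Solving yields:
  pi_X = 1775/6356
  pi_Y = 1173/6356
  pi_Z = 3279/12712
  pi_W = 1667/12712
  pi_U = 935/6356

Verification (pi * P):
  1775/6356*1/16 + 1173/6356*3/8 + 3279/12712*7/16 + 1667/12712*3/16 + 935/6356*3/8 = 1775/6356 = pi_X  (ok)
  1775/6356*3/8 + 1173/6356*1/16 + 3279/12712*1/16 + 1667/12712*3/16 + 935/6356*3/16 = 1173/6356 = pi_Y  (ok)
  1775/6356*1/4 + 1173/6356*3/8 + 3279/12712*3/16 + 1667/12712*3/16 + 935/6356*5/16 = 3279/12712 = pi_Z  (ok)
  1775/6356*1/16 + 1173/6356*1/8 + 3279/12712*1/8 + 1667/12712*3/8 + 935/6356*1/16 = 1667/12712 = pi_W  (ok)
  1775/6356*1/4 + 1173/6356*1/16 + 3279/12712*3/16 + 1667/12712*1/16 + 935/6356*1/16 = 935/6356 = pi_U  (ok)

Answer: 1775/6356 1173/6356 3279/12712 1667/12712 935/6356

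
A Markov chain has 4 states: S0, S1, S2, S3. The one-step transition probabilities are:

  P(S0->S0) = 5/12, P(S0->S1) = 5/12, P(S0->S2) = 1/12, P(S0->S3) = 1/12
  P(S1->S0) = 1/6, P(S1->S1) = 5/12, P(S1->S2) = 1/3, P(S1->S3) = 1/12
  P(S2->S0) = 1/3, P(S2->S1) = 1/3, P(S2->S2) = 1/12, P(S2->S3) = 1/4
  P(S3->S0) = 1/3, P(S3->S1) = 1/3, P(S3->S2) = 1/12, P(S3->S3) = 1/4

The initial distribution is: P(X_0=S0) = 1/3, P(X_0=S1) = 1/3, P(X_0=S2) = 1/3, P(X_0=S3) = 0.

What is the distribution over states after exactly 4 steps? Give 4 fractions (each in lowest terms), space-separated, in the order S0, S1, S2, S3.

Answer: 18205/62208 24277/62208 469/2592 4235/31104

Derivation:
Propagating the distribution step by step (d_{t+1} = d_t * P):
d_0 = (S0=1/3, S1=1/3, S2=1/3, S3=0)
  d_1[S0] = 1/3*5/12 + 1/3*1/6 + 1/3*1/3 + 0*1/3 = 11/36
  d_1[S1] = 1/3*5/12 + 1/3*5/12 + 1/3*1/3 + 0*1/3 = 7/18
  d_1[S2] = 1/3*1/12 + 1/3*1/3 + 1/3*1/12 + 0*1/12 = 1/6
  d_1[S3] = 1/3*1/12 + 1/3*1/12 + 1/3*1/4 + 0*1/4 = 5/36
d_1 = (S0=11/36, S1=7/18, S2=1/6, S3=5/36)
  d_2[S0] = 11/36*5/12 + 7/18*1/6 + 1/6*1/3 + 5/36*1/3 = 127/432
  d_2[S1] = 11/36*5/12 + 7/18*5/12 + 1/6*1/3 + 5/36*1/3 = 169/432
  d_2[S2] = 11/36*1/12 + 7/18*1/3 + 1/6*1/12 + 5/36*1/12 = 13/72
  d_2[S3] = 11/36*1/12 + 7/18*1/12 + 1/6*1/4 + 5/36*1/4 = 29/216
d_2 = (S0=127/432, S1=169/432, S2=13/72, S3=29/216)
  d_3[S0] = 127/432*5/12 + 169/432*1/6 + 13/72*1/3 + 29/216*1/3 = 1517/5184
  d_3[S1] = 127/432*5/12 + 169/432*5/12 + 13/72*1/3 + 29/216*1/3 = 253/648
  d_3[S2] = 127/432*1/12 + 169/432*1/3 + 13/72*1/12 + 29/216*1/12 = 313/1728
  d_3[S3] = 127/432*1/12 + 169/432*1/12 + 13/72*1/4 + 29/216*1/4 = 11/81
d_3 = (S0=1517/5184, S1=253/648, S2=313/1728, S3=11/81)
  d_4[S0] = 1517/5184*5/12 + 253/648*1/6 + 313/1728*1/3 + 11/81*1/3 = 18205/62208
  d_4[S1] = 1517/5184*5/12 + 253/648*5/12 + 313/1728*1/3 + 11/81*1/3 = 24277/62208
  d_4[S2] = 1517/5184*1/12 + 253/648*1/3 + 313/1728*1/12 + 11/81*1/12 = 469/2592
  d_4[S3] = 1517/5184*1/12 + 253/648*1/12 + 313/1728*1/4 + 11/81*1/4 = 4235/31104
d_4 = (S0=18205/62208, S1=24277/62208, S2=469/2592, S3=4235/31104)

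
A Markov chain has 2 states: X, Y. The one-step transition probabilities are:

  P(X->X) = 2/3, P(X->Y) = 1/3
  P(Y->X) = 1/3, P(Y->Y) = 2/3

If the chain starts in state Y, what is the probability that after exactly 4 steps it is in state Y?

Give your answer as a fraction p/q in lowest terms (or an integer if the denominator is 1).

Computing P^4 by repeated multiplication:
P^1 =
  X: [2/3, 1/3]
  Y: [1/3, 2/3]
P^2 =
  X: [5/9, 4/9]
  Y: [4/9, 5/9]
P^3 =
  X: [14/27, 13/27]
  Y: [13/27, 14/27]
P^4 =
  X: [41/81, 40/81]
  Y: [40/81, 41/81]

(P^4)[Y -> Y] = 41/81

Answer: 41/81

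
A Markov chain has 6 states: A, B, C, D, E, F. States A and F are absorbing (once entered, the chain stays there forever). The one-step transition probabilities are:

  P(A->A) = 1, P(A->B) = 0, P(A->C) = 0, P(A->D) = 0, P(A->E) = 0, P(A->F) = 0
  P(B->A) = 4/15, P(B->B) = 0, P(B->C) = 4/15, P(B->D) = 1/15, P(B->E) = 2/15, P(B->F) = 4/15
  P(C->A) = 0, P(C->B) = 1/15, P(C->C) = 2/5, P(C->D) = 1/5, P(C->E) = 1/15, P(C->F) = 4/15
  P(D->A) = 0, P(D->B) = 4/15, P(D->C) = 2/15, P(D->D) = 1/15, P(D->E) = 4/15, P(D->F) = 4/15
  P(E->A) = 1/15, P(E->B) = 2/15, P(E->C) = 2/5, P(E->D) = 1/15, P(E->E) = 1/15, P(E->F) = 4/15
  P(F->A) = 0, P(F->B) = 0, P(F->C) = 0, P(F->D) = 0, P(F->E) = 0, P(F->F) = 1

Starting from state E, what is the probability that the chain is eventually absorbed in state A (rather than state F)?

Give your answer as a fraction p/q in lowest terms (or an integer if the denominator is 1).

Let a_i = P(absorbed in A | start in state i).
Boundary conditions: a_A = 1, a_F = 0.
For each transient state i, a_i = sum_j P(i->j) * a_j:
  a_B = 4/15*a_A + 0*a_B + 4/15*a_C + 1/15*a_D + 2/15*a_E + 4/15*a_F
  a_C = 0*a_A + 1/15*a_B + 2/5*a_C + 1/5*a_D + 1/15*a_E + 4/15*a_F
  a_D = 0*a_A + 4/15*a_B + 2/15*a_C + 1/15*a_D + 4/15*a_E + 4/15*a_F
  a_E = 1/15*a_A + 2/15*a_B + 2/5*a_C + 1/15*a_D + 1/15*a_E + 4/15*a_F

Substituting a_A = 1 and a_F = 0, rearrange to (I - Q) a = r where r[i] = P(i -> A):
  [1, -4/15, -1/15, -2/15] . (a_B, a_C, a_D, a_E) = 4/15
  [-1/15, 3/5, -1/5, -1/15] . (a_B, a_C, a_D, a_E) = 0
  [-4/15, -2/15, 14/15, -4/15] . (a_B, a_C, a_D, a_E) = 0
  [-2/15, -2/5, -1/15, 14/15] . (a_B, a_C, a_D, a_E) = 1/15

Solving yields:
  a_B = 3163/9575
  a_C = 1053/9575
  a_D = 1539/9575
  a_E = 1697/9575

Starting state is E, so the absorption probability is a_E = 1697/9575.

Answer: 1697/9575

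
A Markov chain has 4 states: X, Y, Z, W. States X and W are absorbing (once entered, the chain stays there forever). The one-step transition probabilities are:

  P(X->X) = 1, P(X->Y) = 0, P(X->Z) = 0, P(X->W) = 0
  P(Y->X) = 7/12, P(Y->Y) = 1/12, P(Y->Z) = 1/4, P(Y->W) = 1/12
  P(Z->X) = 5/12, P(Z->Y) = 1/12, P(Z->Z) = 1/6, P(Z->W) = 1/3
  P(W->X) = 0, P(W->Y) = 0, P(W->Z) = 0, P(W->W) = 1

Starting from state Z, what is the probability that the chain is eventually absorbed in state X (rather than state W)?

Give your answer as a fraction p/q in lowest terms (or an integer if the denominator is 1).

Answer: 62/107

Derivation:
Let a_i = P(absorbed in X | start in state i).
Boundary conditions: a_X = 1, a_W = 0.
For each transient state i, a_i = sum_j P(i->j) * a_j:
  a_Y = 7/12*a_X + 1/12*a_Y + 1/4*a_Z + 1/12*a_W
  a_Z = 5/12*a_X + 1/12*a_Y + 1/6*a_Z + 1/3*a_W

Substituting a_X = 1 and a_W = 0, rearrange to (I - Q) a = r where r[i] = P(i -> X):
  [11/12, -1/4] . (a_Y, a_Z) = 7/12
  [-1/12, 5/6] . (a_Y, a_Z) = 5/12

Solving yields:
  a_Y = 85/107
  a_Z = 62/107

Starting state is Z, so the absorption probability is a_Z = 62/107.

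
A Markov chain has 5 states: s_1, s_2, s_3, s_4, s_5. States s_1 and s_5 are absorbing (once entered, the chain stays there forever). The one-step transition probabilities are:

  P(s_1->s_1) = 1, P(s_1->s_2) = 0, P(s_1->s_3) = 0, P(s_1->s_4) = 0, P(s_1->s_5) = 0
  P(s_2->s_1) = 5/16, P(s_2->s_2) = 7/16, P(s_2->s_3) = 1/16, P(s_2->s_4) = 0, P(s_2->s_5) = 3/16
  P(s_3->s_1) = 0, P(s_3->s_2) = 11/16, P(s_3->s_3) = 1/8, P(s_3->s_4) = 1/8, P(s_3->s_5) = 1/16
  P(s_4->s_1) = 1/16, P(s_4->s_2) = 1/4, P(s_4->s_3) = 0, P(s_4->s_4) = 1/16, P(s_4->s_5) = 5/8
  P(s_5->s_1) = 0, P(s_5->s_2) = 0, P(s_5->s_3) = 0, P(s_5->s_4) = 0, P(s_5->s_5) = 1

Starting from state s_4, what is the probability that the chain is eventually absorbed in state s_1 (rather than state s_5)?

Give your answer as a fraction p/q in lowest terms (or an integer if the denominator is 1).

Answer: 395/1717

Derivation:
Let a_i = P(absorbed in s_1 | start in state i).
Boundary conditions: a_s_1 = 1, a_s_5 = 0.
For each transient state i, a_i = sum_j P(i->j) * a_j:
  a_s_2 = 5/16*a_s_1 + 7/16*a_s_2 + 1/16*a_s_3 + 0*a_s_4 + 3/16*a_s_5
  a_s_3 = 0*a_s_1 + 11/16*a_s_2 + 1/8*a_s_3 + 1/8*a_s_4 + 1/16*a_s_5
  a_s_4 = 1/16*a_s_1 + 1/4*a_s_2 + 0*a_s_3 + 1/16*a_s_4 + 5/8*a_s_5

Substituting a_s_1 = 1 and a_s_5 = 0, rearrange to (I - Q) a = r where r[i] = P(i -> s_1):
  [9/16, -1/16, 0] . (a_s_2, a_s_3, a_s_4) = 5/16
  [-11/16, 7/8, -1/8] . (a_s_2, a_s_3, a_s_4) = 0
  [-1/4, 0, 15/16] . (a_s_2, a_s_3, a_s_4) = 1/16

Solving yields:
  a_s_2 = 1052/1717
  a_s_3 = 883/1717
  a_s_4 = 395/1717

Starting state is s_4, so the absorption probability is a_s_4 = 395/1717.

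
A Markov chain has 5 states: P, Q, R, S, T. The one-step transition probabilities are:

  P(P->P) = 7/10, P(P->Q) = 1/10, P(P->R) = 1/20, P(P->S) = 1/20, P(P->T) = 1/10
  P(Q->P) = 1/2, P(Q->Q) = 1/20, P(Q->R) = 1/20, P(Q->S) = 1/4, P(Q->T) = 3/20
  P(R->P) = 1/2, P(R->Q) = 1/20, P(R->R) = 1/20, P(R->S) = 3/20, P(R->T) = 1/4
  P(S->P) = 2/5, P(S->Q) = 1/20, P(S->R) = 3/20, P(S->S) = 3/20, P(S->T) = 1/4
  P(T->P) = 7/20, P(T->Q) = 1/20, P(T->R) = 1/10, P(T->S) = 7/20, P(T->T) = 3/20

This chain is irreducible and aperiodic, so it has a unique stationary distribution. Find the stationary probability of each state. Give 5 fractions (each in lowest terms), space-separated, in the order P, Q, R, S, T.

The stationary distribution satisfies pi = pi * P, i.e.:
  pi_P = 7/10*pi_P + 1/2*pi_Q + 1/2*pi_R + 2/5*pi_S + 7/20*pi_T
  pi_Q = 1/10*pi_P + 1/20*pi_Q + 1/20*pi_R + 1/20*pi_S + 1/20*pi_T
  pi_R = 1/20*pi_P + 1/20*pi_Q + 1/20*pi_R + 3/20*pi_S + 1/10*pi_T
  pi_S = 1/20*pi_P + 1/4*pi_Q + 3/20*pi_R + 3/20*pi_S + 7/20*pi_T
  pi_T = 1/10*pi_P + 3/20*pi_Q + 1/4*pi_R + 1/4*pi_S + 3/20*pi_T
with normalization: pi_P + pi_Q + pi_R + pi_S + pi_T = 1.

Using the first 4 balance equations plus normalization, the linear system A*pi = b is:
  [-3/10, 1/2, 1/2, 2/5, 7/20] . pi = 0
  [1/10, -19/20, 1/20, 1/20, 1/20] . pi = 0
  [1/20, 1/20, -19/20, 3/20, 1/10] . pi = 0
  [1/20, 1/4, 3/20, -17/20, 7/20] . pi = 0
  [1, 1, 1, 1, 1] . pi = 1

Solving yields:
  pi_P = 289/496
  pi_Q = 157/1984
  pi_R = 277/3968
  pi_S = 507/3968
  pi_T = 9/64

Verification (pi * P):
  289/496*7/10 + 157/1984*1/2 + 277/3968*1/2 + 507/3968*2/5 + 9/64*7/20 = 289/496 = pi_P  (ok)
  289/496*1/10 + 157/1984*1/20 + 277/3968*1/20 + 507/3968*1/20 + 9/64*1/20 = 157/1984 = pi_Q  (ok)
  289/496*1/20 + 157/1984*1/20 + 277/3968*1/20 + 507/3968*3/20 + 9/64*1/10 = 277/3968 = pi_R  (ok)
  289/496*1/20 + 157/1984*1/4 + 277/3968*3/20 + 507/3968*3/20 + 9/64*7/20 = 507/3968 = pi_S  (ok)
  289/496*1/10 + 157/1984*3/20 + 277/3968*1/4 + 507/3968*1/4 + 9/64*3/20 = 9/64 = pi_T  (ok)

Answer: 289/496 157/1984 277/3968 507/3968 9/64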